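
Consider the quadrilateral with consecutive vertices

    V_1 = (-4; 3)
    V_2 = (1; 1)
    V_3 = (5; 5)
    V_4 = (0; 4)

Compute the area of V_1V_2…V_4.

Apply the shoelace formula: 2A = Σ (x_i·y_{i+1} − x_{i+1}·y_i), indices taken mod 4.
V_1→V_2: (-4)(1) − (1)(3) = -7
V_2→V_3: (1)(5) − (5)(1) = 0
V_3→V_4: (5)(4) − (0)(5) = 20
V_4→V_1: (0)(3) − (-4)(4) = 16
Σ = 29
Area = |Σ|/2 = 14.5.

14.5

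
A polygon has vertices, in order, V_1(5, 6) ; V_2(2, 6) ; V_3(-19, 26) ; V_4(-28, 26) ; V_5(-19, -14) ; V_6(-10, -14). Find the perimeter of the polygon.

|V_1V_2| = √((-3)² + (0)²) = √9 = 3
|V_2V_3| = √((-21)² + (20)²) = √841 = 29
|V_3V_4| = √((-9)² + (0)²) = √81 = 9
|V_4V_5| = √((9)² + (-40)²) = √1681 = 41
|V_5V_6| = √((9)² + (0)²) = √81 = 9
|V_6V_1| = √((15)² + (20)²) = √625 = 25
Perimeter = 3 + 29 + 9 + 41 + 9 + 25 = 116.

116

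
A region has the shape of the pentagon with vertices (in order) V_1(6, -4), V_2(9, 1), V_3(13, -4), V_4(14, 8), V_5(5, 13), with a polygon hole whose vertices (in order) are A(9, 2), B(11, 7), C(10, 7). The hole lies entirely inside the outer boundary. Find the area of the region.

Outer boundary:
Apply the shoelace formula: 2A = Σ (x_i·y_{i+1} − x_{i+1}·y_i), indices taken mod 5.
V_1→V_2: (6)(1) − (9)(-4) = 42
V_2→V_3: (9)(-4) − (13)(1) = -49
V_3→V_4: (13)(8) − (14)(-4) = 160
V_4→V_5: (14)(13) − (5)(8) = 142
V_5→V_1: (5)(-4) − (6)(13) = -98
Σ = 197
Area = |Σ|/2 = 98.5.
Hole:
Apply the shoelace formula: 2A = Σ (x_i·y_{i+1} − x_{i+1}·y_i), indices taken mod 3.
Cross-terms: 41, 7, -43  ⇒  Σ = 5
Area = |Σ|/2 = 2.5.
Net area = 98.5 − 2.5 = 96.

96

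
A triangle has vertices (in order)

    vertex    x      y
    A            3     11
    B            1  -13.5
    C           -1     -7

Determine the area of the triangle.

31

A→B: (3)(-13.5) − (1)(11) = -51.5
B→C: (1)(-7) − (-1)(-13.5) = -20.5
C→A: (-1)(11) − (3)(-7) = 10
Σ = -62
Area = |Σ|/2 = 31.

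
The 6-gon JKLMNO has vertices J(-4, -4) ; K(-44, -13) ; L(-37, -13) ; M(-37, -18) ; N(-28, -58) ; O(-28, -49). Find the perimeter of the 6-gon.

154

|JK| = √((-40)² + (-9)²) = √1681 = 41
|KL| = √((7)² + (0)²) = √49 = 7
|LM| = √((0)² + (-5)²) = √25 = 5
|MN| = √((9)² + (-40)²) = √1681 = 41
|NO| = √((0)² + (9)²) = √81 = 9
|OJ| = √((24)² + (45)²) = √2601 = 51
Perimeter = 41 + 7 + 5 + 41 + 9 + 51 = 154.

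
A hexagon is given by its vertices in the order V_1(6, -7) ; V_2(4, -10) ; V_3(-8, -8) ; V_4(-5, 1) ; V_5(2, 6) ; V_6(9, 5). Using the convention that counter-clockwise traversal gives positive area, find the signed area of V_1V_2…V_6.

Cross-terms: -32, -112, -48, -32, -44, -93  ⇒  Σ = -361
Signed area = Σ/2 = -180.5 (negative ⇒ clockwise traversal).

-180.5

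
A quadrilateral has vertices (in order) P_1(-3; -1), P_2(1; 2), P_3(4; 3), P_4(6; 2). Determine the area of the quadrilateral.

Apply the surveyor's formula: 2A = Σ (x_i·y_{i+1} − x_{i+1}·y_i), indices taken mod 4.
Σ = (-5) + (-5) + (-10) + (0) = -20
Area = |Σ|/2 = 10.

10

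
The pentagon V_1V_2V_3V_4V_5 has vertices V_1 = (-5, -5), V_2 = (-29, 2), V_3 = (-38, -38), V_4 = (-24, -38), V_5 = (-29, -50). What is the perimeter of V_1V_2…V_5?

144

|V_1V_2| = √((-24)² + (7)²) = √625 = 25
|V_2V_3| = √((-9)² + (-40)²) = √1681 = 41
|V_3V_4| = √((14)² + (0)²) = √196 = 14
|V_4V_5| = √((-5)² + (-12)²) = √169 = 13
|V_5V_1| = √((24)² + (45)²) = √2601 = 51
Perimeter = 25 + 41 + 14 + 13 + 51 = 144.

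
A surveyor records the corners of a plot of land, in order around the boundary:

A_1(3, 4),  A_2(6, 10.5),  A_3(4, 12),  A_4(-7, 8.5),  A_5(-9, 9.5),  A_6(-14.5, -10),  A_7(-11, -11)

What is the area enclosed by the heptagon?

Cross-terms: 7.5, 30, 118, 10, 227.75, 49.5, -11  ⇒  Σ = 431.75
Area = |Σ|/2 = 215.875.

215.875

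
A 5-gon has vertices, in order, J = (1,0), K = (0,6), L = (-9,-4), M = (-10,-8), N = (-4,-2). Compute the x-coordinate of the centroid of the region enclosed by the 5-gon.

Apply the shoelace formula. First the cross-terms c_i = x_i·y_{i+1} − x_{i+1}·y_i:
  6, 54, 32, -12, 2  ⇒  2A = 82, A = 41.
Then Σ (x_i + x_{i+1})·c_i = -926, so x̄ = -926 / (6·41) = -463/123.

-463/123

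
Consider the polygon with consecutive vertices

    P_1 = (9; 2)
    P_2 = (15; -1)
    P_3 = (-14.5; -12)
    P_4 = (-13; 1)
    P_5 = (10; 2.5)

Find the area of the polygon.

Apply the shoelace (surveyor's) formula: 2A = Σ (x_i·y_{i+1} − x_{i+1}·y_i), indices taken mod 5.
Σ = (-39) + (-194.5) + (-170.5) + (-42.5) + (-2.5) = -449
Area = |Σ|/2 = 224.5.

224.5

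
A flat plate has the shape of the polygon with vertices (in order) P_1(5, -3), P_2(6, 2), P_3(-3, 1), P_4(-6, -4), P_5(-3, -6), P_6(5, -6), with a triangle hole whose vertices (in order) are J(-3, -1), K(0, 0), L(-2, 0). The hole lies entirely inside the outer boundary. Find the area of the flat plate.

Outer boundary:
Cross-terms: 28, 12, 18, 24, 48, 15  ⇒  Σ = 145
Area = |Σ|/2 = 72.5.
Hole:
J→K: (-3)(0) − (0)(-1) = 0
K→L: (0)(0) − (-2)(0) = 0
L→J: (-2)(-1) − (-3)(0) = 2
Σ = 2
Area = |Σ|/2 = 1.
Net area = 72.5 − 1 = 71.5.

71.5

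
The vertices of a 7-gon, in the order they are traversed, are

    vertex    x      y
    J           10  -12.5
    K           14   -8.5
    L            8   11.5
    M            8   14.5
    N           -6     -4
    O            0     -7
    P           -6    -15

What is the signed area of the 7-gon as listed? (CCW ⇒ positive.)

Apply the shoelace formula: 2A = Σ (x_i·y_{i+1} − x_{i+1}·y_i), indices taken mod 7.
Σ = (90) + (229) + (24) + (55) + (42) + (-42) + (225) = 623
Signed area = Σ/2 = 311.5 (positive ⇒ counter-clockwise traversal).

311.5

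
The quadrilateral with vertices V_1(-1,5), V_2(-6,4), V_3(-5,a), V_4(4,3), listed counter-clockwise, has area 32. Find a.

The doubled signed area Σ (x_i y_{i+1} − x_{i+1} y_i) is linear in a.
With a=0 it equals 54; the coefficient of a is -10 (from the two edges through V_3).
So -10·a + 54 = 2·32 = 64 ⇒ a = -1.

-1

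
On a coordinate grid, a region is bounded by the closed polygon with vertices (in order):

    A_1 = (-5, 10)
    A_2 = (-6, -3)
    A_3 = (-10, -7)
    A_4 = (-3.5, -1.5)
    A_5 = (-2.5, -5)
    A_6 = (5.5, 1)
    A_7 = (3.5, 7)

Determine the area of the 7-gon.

Apply the shoelace formula: 2A = Σ (x_i·y_{i+1} − x_{i+1}·y_i), indices taken mod 7.
A_1→A_2: (-5)(-3) − (-6)(10) = 75
A_2→A_3: (-6)(-7) − (-10)(-3) = 12
A_3→A_4: (-10)(-1.5) − (-3.5)(-7) = -9.5
A_4→A_5: (-3.5)(-5) − (-2.5)(-1.5) = 13.75
A_5→A_6: (-2.5)(1) − (5.5)(-5) = 25
A_6→A_7: (5.5)(7) − (3.5)(1) = 35
A_7→A_1: (3.5)(10) − (-5)(7) = 70
Σ = 221.25
Area = |Σ|/2 = 110.625.

110.625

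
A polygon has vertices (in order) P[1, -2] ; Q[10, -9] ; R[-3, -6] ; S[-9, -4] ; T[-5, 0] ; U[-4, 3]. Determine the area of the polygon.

Apply the shoelace (surveyor's) formula: 2A = Σ (x_i·y_{i+1} − x_{i+1}·y_i), indices taken mod 6.
P→Q: (1)(-9) − (10)(-2) = 11
Q→R: (10)(-6) − (-3)(-9) = -87
R→S: (-3)(-4) − (-9)(-6) = -42
S→T: (-9)(0) − (-5)(-4) = -20
T→U: (-5)(3) − (-4)(0) = -15
U→P: (-4)(-2) − (1)(3) = 5
Σ = -148
Area = |Σ|/2 = 74.

74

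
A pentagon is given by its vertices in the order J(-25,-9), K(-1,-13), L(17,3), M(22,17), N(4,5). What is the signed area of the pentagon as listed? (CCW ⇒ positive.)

Apply the shoelace (surveyor's) formula: 2A = Σ (x_i·y_{i+1} − x_{i+1}·y_i), indices taken mod 5.
J→K: (-25)(-13) − (-1)(-9) = 316
K→L: (-1)(3) − (17)(-13) = 218
L→M: (17)(17) − (22)(3) = 223
M→N: (22)(5) − (4)(17) = 42
N→J: (4)(-9) − (-25)(5) = 89
Σ = 888
Signed area = Σ/2 = 444 (positive ⇒ counter-clockwise traversal).

444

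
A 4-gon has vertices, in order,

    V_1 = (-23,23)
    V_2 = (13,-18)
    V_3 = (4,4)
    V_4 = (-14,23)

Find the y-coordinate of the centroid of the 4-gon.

1373/198

Apply the shoelace formula. First the cross-terms c_i = x_i·y_{i+1} − x_{i+1}·y_i:
  115, 124, 148, 207  ⇒  2A = 594, A = 297.
Then Σ (y_i + y_{i+1})·c_i = 12357, so ȳ = 12357 / (6·297) = 1373/198.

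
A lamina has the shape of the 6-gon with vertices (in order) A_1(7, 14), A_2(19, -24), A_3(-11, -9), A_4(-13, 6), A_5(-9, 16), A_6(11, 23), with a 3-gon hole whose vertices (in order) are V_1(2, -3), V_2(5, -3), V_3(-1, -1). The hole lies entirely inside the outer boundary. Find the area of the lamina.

Outer boundary:
Cross-terms: -434, -435, -183, -154, -383, -7  ⇒  Σ = -1596
Area = |Σ|/2 = 798.
Hole:
Apply the shoelace (surveyor's) formula: 2A = Σ (x_i·y_{i+1} − x_{i+1}·y_i), indices taken mod 3.
Σ = (9) + (-8) + (5) = 6
Area = |Σ|/2 = 3.
Net area = 798 − 3 = 795.

795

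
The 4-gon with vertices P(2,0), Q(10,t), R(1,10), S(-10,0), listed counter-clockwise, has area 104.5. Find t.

The doubled signed area Σ (x_i y_{i+1} − x_{i+1} y_i) is linear in t.
With t=0 it equals 200; the coefficient of t is 1 (from the two edges through Q).
So 1·t + 200 = 2·104.5 = 209 ⇒ t = 9.

9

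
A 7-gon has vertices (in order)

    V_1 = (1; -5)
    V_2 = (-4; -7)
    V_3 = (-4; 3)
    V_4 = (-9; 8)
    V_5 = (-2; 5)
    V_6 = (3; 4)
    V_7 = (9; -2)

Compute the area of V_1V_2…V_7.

104.5

Apply Gauss's area formula: 2A = Σ (x_i·y_{i+1} − x_{i+1}·y_i), indices taken mod 7.
V_1→V_2: (1)(-7) − (-4)(-5) = -27
V_2→V_3: (-4)(3) − (-4)(-7) = -40
V_3→V_4: (-4)(8) − (-9)(3) = -5
V_4→V_5: (-9)(5) − (-2)(8) = -29
V_5→V_6: (-2)(4) − (3)(5) = -23
V_6→V_7: (3)(-2) − (9)(4) = -42
V_7→V_1: (9)(-5) − (1)(-2) = -43
Σ = -209
Area = |Σ|/2 = 104.5.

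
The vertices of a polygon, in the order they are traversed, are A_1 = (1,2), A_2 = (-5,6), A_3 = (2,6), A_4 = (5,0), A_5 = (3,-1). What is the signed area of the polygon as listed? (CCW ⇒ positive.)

A_1→A_2: (1)(6) − (-5)(2) = 16
A_2→A_3: (-5)(6) − (2)(6) = -42
A_3→A_4: (2)(0) − (5)(6) = -30
A_4→A_5: (5)(-1) − (3)(0) = -5
A_5→A_1: (3)(2) − (1)(-1) = 7
Σ = -54
Signed area = Σ/2 = -27 (negative ⇒ clockwise traversal).

-27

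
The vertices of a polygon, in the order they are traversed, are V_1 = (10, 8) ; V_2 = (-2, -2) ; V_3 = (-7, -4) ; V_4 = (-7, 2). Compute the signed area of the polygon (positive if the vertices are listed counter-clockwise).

Σ = (-4) + (-6) + (-42) + (-76) = -128
Signed area = Σ/2 = -64 (negative ⇒ clockwise traversal).

-64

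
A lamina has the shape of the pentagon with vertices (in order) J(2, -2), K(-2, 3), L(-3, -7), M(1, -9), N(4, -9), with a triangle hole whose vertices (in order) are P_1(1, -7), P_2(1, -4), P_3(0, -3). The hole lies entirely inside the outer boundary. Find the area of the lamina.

Outer boundary:
J→K: (2)(3) − (-2)(-2) = 2
K→L: (-2)(-7) − (-3)(3) = 23
L→M: (-3)(-9) − (1)(-7) = 34
M→N: (1)(-9) − (4)(-9) = 27
N→J: (4)(-2) − (2)(-9) = 10
Σ = 96
Area = |Σ|/2 = 48.
Hole:
Apply the shoelace formula: 2A = Σ (x_i·y_{i+1} − x_{i+1}·y_i), indices taken mod 3.
P_1→P_2: (1)(-4) − (1)(-7) = 3
P_2→P_3: (1)(-3) − (0)(-4) = -3
P_3→P_1: (0)(-7) − (1)(-3) = 3
Σ = 3
Area = |Σ|/2 = 1.5.
Net area = 48 − 1.5 = 46.5.

46.5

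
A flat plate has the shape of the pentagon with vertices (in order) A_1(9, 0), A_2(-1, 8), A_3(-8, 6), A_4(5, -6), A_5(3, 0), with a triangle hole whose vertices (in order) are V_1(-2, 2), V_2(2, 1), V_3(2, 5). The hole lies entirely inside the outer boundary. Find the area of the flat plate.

75

Outer boundary:
Apply the shoelace formula: 2A = Σ (x_i·y_{i+1} − x_{i+1}·y_i), indices taken mod 5.
Σ = (72) + (58) + (18) + (18) + (0) = 166
Area = |Σ|/2 = 83.
Hole:
Apply the shoelace (surveyor's) formula: 2A = Σ (x_i·y_{i+1} − x_{i+1}·y_i), indices taken mod 3.
Σ = (-6) + (8) + (14) = 16
Area = |Σ|/2 = 8.
Net area = 83 − 8 = 75.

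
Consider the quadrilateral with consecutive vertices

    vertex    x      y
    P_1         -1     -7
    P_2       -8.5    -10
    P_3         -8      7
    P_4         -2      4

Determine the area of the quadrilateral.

Apply the shoelace formula: 2A = Σ (x_i·y_{i+1} − x_{i+1}·y_i), indices taken mod 4.
Cross-terms: -49.5, -139.5, -18, 18  ⇒  Σ = -189
Area = |Σ|/2 = 94.5.

94.5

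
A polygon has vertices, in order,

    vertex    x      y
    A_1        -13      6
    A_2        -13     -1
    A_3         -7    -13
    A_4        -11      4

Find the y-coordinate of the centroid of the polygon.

-69/34

Apply Gauss's area formula. First the cross-terms c_i = x_i·y_{i+1} − x_{i+1}·y_i:
  91, 162, -171, -14  ⇒  2A = 68, A = 34.
Then Σ (y_i + y_{i+1})·c_i = -414, so ȳ = -414 / (6·34) = -69/34.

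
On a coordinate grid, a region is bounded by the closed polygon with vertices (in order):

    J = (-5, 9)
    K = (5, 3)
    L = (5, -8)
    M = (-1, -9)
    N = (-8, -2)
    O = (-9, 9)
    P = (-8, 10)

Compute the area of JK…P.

Cross-terms: -60, -55, -53, -70, -90, -18, -22  ⇒  Σ = -368
Area = |Σ|/2 = 184.

184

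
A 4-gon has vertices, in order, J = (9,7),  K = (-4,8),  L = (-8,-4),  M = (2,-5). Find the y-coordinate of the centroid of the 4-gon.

502/287

Apply the shoelace formula. First the cross-terms c_i = x_i·y_{i+1} − x_{i+1}·y_i:
  100, 80, 48, 59  ⇒  2A = 287, A = 143.5.
Then Σ (y_i + y_{i+1})·c_i = 1506, so ȳ = 1506 / (6·143.5) = 502/287.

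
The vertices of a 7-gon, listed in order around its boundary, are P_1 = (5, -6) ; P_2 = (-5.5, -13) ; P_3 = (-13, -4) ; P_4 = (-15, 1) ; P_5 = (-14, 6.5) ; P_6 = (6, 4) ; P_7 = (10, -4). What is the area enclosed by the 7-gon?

300.25

Apply Gauss's area formula: 2A = Σ (x_i·y_{i+1} − x_{i+1}·y_i), indices taken mod 7.
Cross-terms: -98, -147, -73, -83.5, -95, -64, -40  ⇒  Σ = -600.5
Area = |Σ|/2 = 300.25.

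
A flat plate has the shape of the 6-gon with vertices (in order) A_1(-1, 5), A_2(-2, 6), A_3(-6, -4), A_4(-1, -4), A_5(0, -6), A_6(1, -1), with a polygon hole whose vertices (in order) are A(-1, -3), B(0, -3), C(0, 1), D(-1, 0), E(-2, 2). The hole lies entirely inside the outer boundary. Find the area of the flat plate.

37

Outer boundary:
Apply Gauss's area formula: 2A = Σ (x_i·y_{i+1} − x_{i+1}·y_i), indices taken mod 6.
Σ = (4) + (44) + (20) + (6) + (6) + (4) = 84
Area = |Σ|/2 = 42.
Hole:
Apply the shoelace (surveyor's) formula: 2A = Σ (x_i·y_{i+1} − x_{i+1}·y_i), indices taken mod 5.
Cross-terms: 3, 0, 1, -2, 8  ⇒  Σ = 10
Area = |Σ|/2 = 5.
Net area = 42 − 5 = 37.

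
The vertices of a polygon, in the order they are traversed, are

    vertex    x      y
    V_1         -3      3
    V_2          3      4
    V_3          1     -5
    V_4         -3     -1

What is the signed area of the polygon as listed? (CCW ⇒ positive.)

Apply the surveyor's formula: 2A = Σ (x_i·y_{i+1} − x_{i+1}·y_i), indices taken mod 4.
Cross-terms: -21, -19, -16, -12  ⇒  Σ = -68
Signed area = Σ/2 = -34 (negative ⇒ clockwise traversal).

-34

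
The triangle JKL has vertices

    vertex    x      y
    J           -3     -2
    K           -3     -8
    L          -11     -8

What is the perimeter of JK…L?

|JK| = √((0)² + (-6)²) = √36 = 6
|KL| = √((-8)² + (0)²) = √64 = 8
|LJ| = √((8)² + (6)²) = √100 = 10
Perimeter = 6 + 8 + 10 = 24.

24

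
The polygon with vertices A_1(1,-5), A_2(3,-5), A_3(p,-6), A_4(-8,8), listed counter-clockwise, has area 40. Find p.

Write out the shoelace sum; only the two edges meeting at A_3 involve p:
2·Area = [(3·(-6) − p·(-5)) + (p·8 − (-8)·(-6))] + 42
       = 13·p + -24 = 80
⇒ p = 8.

8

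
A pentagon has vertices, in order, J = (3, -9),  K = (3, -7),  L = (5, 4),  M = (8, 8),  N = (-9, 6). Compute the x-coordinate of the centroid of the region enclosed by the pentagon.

Apply the shoelace (surveyor's) formula. First the cross-terms c_i = x_i·y_{i+1} − x_{i+1}·y_i:
  6, 47, 8, 120, 63  ⇒  2A = 244, A = 122.
Then Σ (x_i + x_{i+1})·c_i = 18, so x̄ = 18 / (6·122) = 3/122.

3/122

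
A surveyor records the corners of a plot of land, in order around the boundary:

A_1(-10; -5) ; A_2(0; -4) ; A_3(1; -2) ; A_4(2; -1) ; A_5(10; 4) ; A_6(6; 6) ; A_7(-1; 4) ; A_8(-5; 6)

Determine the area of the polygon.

Σ = (40) + (4) + (3) + (18) + (36) + (30) + (14) + (85) = 230
Area = |Σ|/2 = 115.

115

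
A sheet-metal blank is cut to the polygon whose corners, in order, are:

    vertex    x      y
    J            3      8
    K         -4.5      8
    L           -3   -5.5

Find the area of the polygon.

J→K: (3)(8) − (-4.5)(8) = 60
K→L: (-4.5)(-5.5) − (-3)(8) = 48.75
L→J: (-3)(8) − (3)(-5.5) = -7.5
Σ = 101.25
Area = |Σ|/2 = 50.625.

50.625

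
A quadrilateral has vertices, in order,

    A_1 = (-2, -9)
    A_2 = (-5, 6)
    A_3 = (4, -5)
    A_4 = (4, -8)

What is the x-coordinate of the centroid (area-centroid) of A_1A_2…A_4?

Apply Gauss's area formula. First the cross-terms c_i = x_i·y_{i+1} − x_{i+1}·y_i:
  -57, 1, -12, -52  ⇒  2A = -120, A = -60.
Then Σ (x_i + x_{i+1})·c_i = 198, so x̄ = 198 / (6·(-60)) = -0.55.

-0.55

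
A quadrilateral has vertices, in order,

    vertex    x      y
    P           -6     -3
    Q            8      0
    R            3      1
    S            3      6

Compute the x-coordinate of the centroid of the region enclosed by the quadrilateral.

Apply the shoelace formula. First the cross-terms c_i = x_i·y_{i+1} − x_{i+1}·y_i:
  24, 8, 15, 27  ⇒  2A = 74, A = 37.
Then Σ (x_i + x_{i+1})·c_i = 145, so x̄ = 145 / (6·37) = 145/222.

145/222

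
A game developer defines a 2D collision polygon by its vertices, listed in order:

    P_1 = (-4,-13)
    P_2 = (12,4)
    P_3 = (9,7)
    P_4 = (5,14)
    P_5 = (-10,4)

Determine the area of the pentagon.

Apply the surveyor's formula: 2A = Σ (x_i·y_{i+1} − x_{i+1}·y_i), indices taken mod 5.
Σ = (140) + (48) + (91) + (160) + (146) = 585
Area = |Σ|/2 = 292.5.

292.5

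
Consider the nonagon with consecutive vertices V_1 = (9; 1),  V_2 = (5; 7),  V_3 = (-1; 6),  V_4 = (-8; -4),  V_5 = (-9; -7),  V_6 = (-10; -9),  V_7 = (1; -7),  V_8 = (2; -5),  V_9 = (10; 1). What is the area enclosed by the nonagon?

159.5

Apply the shoelace formula: 2A = Σ (x_i·y_{i+1} − x_{i+1}·y_i), indices taken mod 9.
Σ = (58) + (37) + (52) + (20) + (11) + (79) + (9) + (52) + (1) = 319
Area = |Σ|/2 = 159.5.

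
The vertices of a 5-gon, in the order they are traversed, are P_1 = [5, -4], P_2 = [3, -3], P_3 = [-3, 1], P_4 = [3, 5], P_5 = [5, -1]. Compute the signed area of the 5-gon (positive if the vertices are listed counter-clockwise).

-35

Σ = (-3) + (-6) + (-18) + (-28) + (-15) = -70
Signed area = Σ/2 = -35 (negative ⇒ clockwise traversal).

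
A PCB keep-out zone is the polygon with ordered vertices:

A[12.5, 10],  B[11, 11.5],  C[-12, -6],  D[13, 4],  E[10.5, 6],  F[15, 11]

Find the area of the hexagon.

Σ = (33.75) + (72) + (30) + (36) + (25.5) + (12.5) = 209.75
Area = |Σ|/2 = 104.875.

104.875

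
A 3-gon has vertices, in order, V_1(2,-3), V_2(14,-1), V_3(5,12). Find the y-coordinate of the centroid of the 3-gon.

8/3

Apply the shoelace formula. First the cross-terms c_i = x_i·y_{i+1} − x_{i+1}·y_i:
  40, 173, -39  ⇒  2A = 174, A = 87.
Then Σ (y_i + y_{i+1})·c_i = 1392, so ȳ = 1392 / (6·87) = 8/3.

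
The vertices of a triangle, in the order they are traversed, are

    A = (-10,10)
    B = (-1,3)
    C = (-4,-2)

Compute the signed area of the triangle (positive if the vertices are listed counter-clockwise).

-33

Σ = (-20) + (14) + (-60) = -66
Signed area = Σ/2 = -33 (negative ⇒ clockwise traversal).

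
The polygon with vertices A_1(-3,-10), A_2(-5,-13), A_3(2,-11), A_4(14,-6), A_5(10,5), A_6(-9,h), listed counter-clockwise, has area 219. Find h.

Write out the shoelace sum; only the two edges meeting at A_6 involve h:
2·Area = [(10·h − (-9)·5) + ((-9)·(-10) − (-3)·h)] + 342
       = 13·h + 477 = 438
⇒ h = -3.

-3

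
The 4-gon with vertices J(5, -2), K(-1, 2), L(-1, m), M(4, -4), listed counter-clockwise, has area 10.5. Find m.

The doubled signed area Σ (x_i y_{i+1} − x_{i+1} y_i) is linear in m.
With m=0 it equals 26; the coefficient of m is -5 (from the two edges through L).
So -5·m + 26 = 2·10.5 = 21 ⇒ m = 1.

1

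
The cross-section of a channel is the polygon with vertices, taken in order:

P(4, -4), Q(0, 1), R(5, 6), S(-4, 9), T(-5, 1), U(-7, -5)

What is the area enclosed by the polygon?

94.5

Σ = (4) + (-5) + (69) + (41) + (32) + (48) = 189
Area = |Σ|/2 = 94.5.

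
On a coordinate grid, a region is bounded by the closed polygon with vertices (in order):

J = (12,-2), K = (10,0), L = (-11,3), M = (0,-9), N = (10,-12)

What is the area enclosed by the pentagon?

181.5

Σ = (20) + (30) + (99) + (90) + (124) = 363
Area = |Σ|/2 = 181.5.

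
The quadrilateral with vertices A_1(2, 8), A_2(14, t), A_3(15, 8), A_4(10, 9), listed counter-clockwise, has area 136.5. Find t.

The doubled signed area Σ (x_i y_{i+1} − x_{i+1} y_i) is linear in t.
With t=0 it equals 117; the coefficient of t is -13 (from the two edges through A_2).
So -13·t + 117 = 2·136.5 = 273 ⇒ t = -12.

-12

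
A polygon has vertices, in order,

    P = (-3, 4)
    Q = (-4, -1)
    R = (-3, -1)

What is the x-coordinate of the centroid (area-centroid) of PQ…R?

-10/3

Apply the surveyor's formula. First the cross-terms c_i = x_i·y_{i+1} − x_{i+1}·y_i:
  19, 1, -15  ⇒  2A = 5, A = 2.5.
Then Σ (x_i + x_{i+1})·c_i = -50, so x̄ = -50 / (6·2.5) = -10/3.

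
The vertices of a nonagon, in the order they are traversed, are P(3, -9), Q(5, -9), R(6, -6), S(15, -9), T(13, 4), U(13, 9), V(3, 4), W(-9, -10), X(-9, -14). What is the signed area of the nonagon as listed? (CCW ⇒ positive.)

Apply the shoelace formula: 2A = Σ (x_i·y_{i+1} − x_{i+1}·y_i), indices taken mod 9.
P→Q: (3)(-9) − (5)(-9) = 18
Q→R: (5)(-6) − (6)(-9) = 24
R→S: (6)(-9) − (15)(-6) = 36
S→T: (15)(4) − (13)(-9) = 177
T→U: (13)(9) − (13)(4) = 65
U→V: (13)(4) − (3)(9) = 25
V→W: (3)(-10) − (-9)(4) = 6
W→X: (-9)(-14) − (-9)(-10) = 36
X→P: (-9)(-9) − (3)(-14) = 123
Σ = 510
Signed area = Σ/2 = 255 (positive ⇒ counter-clockwise traversal).

255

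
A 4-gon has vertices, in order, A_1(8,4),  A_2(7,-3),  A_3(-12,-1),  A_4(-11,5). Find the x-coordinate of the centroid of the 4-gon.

-1.76

Apply the surveyor's formula. First the cross-terms c_i = x_i·y_{i+1} − x_{i+1}·y_i:
  -52, -43, -71, -84  ⇒  2A = -250, A = -125.
Then Σ (x_i + x_{i+1})·c_i = 1320, so x̄ = 1320 / (6·(-125)) = -1.76.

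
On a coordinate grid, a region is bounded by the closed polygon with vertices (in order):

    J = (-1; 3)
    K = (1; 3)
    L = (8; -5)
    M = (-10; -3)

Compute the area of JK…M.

71

Σ = (-6) + (-29) + (-74) + (-33) = -142
Area = |Σ|/2 = 71.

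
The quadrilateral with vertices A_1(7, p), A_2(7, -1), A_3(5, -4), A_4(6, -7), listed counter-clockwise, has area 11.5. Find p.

-15

The doubled signed area Σ (x_i y_{i+1} − x_{i+1} y_i) is linear in p.
With p=0 it equals 8; the coefficient of p is -1 (from the two edges through A_1).
So -1·p + 8 = 2·11.5 = 23 ⇒ p = -15.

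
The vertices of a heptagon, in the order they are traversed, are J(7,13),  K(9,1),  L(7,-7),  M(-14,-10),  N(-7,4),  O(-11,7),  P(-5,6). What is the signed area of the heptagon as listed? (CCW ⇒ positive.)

J→K: (7)(1) − (9)(13) = -110
K→L: (9)(-7) − (7)(1) = -70
L→M: (7)(-10) − (-14)(-7) = -168
M→N: (-14)(4) − (-7)(-10) = -126
N→O: (-7)(7) − (-11)(4) = -5
O→P: (-11)(6) − (-5)(7) = -31
P→J: (-5)(13) − (7)(6) = -107
Σ = -617
Signed area = Σ/2 = -308.5 (negative ⇒ clockwise traversal).

-308.5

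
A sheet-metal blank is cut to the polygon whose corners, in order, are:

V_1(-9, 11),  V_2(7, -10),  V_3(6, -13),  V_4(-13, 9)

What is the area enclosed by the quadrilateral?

Apply the shoelace formula: 2A = Σ (x_i·y_{i+1} − x_{i+1}·y_i), indices taken mod 4.
Σ = (13) + (-31) + (-115) + (-62) = -195
Area = |Σ|/2 = 97.5.

97.5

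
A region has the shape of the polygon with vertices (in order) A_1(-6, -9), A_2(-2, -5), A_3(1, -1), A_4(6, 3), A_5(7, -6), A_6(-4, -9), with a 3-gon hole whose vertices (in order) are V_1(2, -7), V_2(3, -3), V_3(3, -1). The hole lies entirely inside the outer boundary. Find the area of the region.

66

Outer boundary:
Apply Gauss's area formula: 2A = Σ (x_i·y_{i+1} − x_{i+1}·y_i), indices taken mod 6.
Cross-terms: 12, 7, 9, -57, -87, -18  ⇒  Σ = -134
Area = |Σ|/2 = 67.
Hole:
Apply the shoelace (surveyor's) formula: 2A = Σ (x_i·y_{i+1} − x_{i+1}·y_i), indices taken mod 3.
Σ = (15) + (6) + (-19) = 2
Area = |Σ|/2 = 1.
Net area = 67 − 1 = 66.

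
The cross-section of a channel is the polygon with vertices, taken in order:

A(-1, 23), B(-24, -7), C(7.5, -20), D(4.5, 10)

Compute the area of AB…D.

Σ = (559) + (532.5) + (165) + (113.5) = 1370
Area = |Σ|/2 = 685.

685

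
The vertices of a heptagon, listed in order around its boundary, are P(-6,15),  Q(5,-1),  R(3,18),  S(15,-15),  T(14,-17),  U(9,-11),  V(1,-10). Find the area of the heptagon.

230.5

Apply Gauss's area formula: 2A = Σ (x_i·y_{i+1} − x_{i+1}·y_i), indices taken mod 7.
P→Q: (-6)(-1) − (5)(15) = -69
Q→R: (5)(18) − (3)(-1) = 93
R→S: (3)(-15) − (15)(18) = -315
S→T: (15)(-17) − (14)(-15) = -45
T→U: (14)(-11) − (9)(-17) = -1
U→V: (9)(-10) − (1)(-11) = -79
V→P: (1)(15) − (-6)(-10) = -45
Σ = -461
Area = |Σ|/2 = 230.5.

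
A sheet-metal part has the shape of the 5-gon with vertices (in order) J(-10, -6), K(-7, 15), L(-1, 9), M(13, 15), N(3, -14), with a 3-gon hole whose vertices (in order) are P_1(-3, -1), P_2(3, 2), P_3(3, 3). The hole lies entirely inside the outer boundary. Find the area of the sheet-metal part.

375.5

Outer boundary:
Σ = (-192) + (-48) + (-132) + (-227) + (-158) = -757
Area = |Σ|/2 = 378.5.
Hole:
Σ = (-3) + (3) + (6) = 6
Area = |Σ|/2 = 3.
Net area = 378.5 − 3 = 375.5.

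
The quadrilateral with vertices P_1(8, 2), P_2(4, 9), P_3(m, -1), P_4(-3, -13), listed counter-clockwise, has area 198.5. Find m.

The doubled signed area Σ (x_i y_{i+1} − x_{i+1} y_i) is linear in m.
With m=0 it equals 155; the coefficient of m is -22 (from the two edges through P_3).
So -22·m + 155 = 2·198.5 = 397 ⇒ m = -11.

-11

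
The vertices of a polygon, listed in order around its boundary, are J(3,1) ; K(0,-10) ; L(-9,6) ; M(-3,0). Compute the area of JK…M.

52.5

Apply the surveyor's formula: 2A = Σ (x_i·y_{i+1} − x_{i+1}·y_i), indices taken mod 4.
Cross-terms: -30, -90, 18, -3  ⇒  Σ = -105
Area = |Σ|/2 = 52.5.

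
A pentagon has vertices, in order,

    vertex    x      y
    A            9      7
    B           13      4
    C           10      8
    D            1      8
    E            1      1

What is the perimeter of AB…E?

36

|AB| = √((4)² + (-3)²) = √25 = 5
|BC| = √((-3)² + (4)²) = √25 = 5
|CD| = √((-9)² + (0)²) = √81 = 9
|DE| = √((0)² + (-7)²) = √49 = 7
|EA| = √((8)² + (6)²) = √100 = 10
Perimeter = 5 + 5 + 9 + 7 + 10 = 36.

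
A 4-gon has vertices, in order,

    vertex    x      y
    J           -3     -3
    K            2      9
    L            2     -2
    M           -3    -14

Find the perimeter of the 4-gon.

|JK| = √((5)² + (12)²) = √169 = 13
|KL| = √((0)² + (-11)²) = √121 = 11
|LM| = √((-5)² + (-12)²) = √169 = 13
|MJ| = √((0)² + (11)²) = √121 = 11
Perimeter = 13 + 11 + 13 + 11 = 48.

48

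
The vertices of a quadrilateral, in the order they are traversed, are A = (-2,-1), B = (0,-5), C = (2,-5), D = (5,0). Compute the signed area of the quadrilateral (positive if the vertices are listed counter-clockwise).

20

Apply Gauss's area formula: 2A = Σ (x_i·y_{i+1} − x_{i+1}·y_i), indices taken mod 4.
A→B: (-2)(-5) − (0)(-1) = 10
B→C: (0)(-5) − (2)(-5) = 10
C→D: (2)(0) − (5)(-5) = 25
D→A: (5)(-1) − (-2)(0) = -5
Σ = 40
Signed area = Σ/2 = 20 (positive ⇒ counter-clockwise traversal).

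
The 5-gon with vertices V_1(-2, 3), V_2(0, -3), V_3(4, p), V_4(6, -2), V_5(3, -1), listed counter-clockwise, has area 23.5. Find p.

Write out the shoelace sum; only the two edges meeting at V_3 involve p:
2·Area = [(0·p − 4·(-3)) + (4·(-2) − 6·p)] + 13
       = -6·p + 17 = 47
⇒ p = -5.

-5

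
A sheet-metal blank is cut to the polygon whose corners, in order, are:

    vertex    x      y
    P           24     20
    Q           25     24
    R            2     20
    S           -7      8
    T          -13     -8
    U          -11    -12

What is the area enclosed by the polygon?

Apply Gauss's area formula: 2A = Σ (x_i·y_{i+1} − x_{i+1}·y_i), indices taken mod 6.
P→Q: (24)(24) − (25)(20) = 76
Q→R: (25)(20) − (2)(24) = 452
R→S: (2)(8) − (-7)(20) = 156
S→T: (-7)(-8) − (-13)(8) = 160
T→U: (-13)(-12) − (-11)(-8) = 68
U→P: (-11)(20) − (24)(-12) = 68
Σ = 980
Area = |Σ|/2 = 490.

490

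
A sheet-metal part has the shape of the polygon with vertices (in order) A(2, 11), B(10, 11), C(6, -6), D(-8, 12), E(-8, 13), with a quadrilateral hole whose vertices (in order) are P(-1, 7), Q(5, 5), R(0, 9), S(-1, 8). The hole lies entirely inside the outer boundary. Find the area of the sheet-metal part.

Outer boundary:
Apply the shoelace (surveyor's) formula: 2A = Σ (x_i·y_{i+1} − x_{i+1}·y_i), indices taken mod 5.
Σ = (-88) + (-126) + (24) + (-8) + (-114) = -312
Area = |Σ|/2 = 156.
Hole:
Cross-terms: -40, 45, 9, 1  ⇒  Σ = 15
Area = |Σ|/2 = 7.5.
Net area = 156 − 7.5 = 148.5.

148.5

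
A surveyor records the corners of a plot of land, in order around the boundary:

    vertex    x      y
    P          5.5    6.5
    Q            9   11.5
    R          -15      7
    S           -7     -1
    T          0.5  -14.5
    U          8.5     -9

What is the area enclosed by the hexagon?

Apply Gauss's area formula: 2A = Σ (x_i·y_{i+1} − x_{i+1}·y_i), indices taken mod 6.
Σ = (4.75) + (235.5) + (64) + (102) + (118.75) + (104.75) = 629.75
Area = |Σ|/2 = 314.875.

314.875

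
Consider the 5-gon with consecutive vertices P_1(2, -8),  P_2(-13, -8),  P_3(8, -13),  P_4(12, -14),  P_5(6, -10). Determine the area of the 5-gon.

46.5

Apply the shoelace (surveyor's) formula: 2A = Σ (x_i·y_{i+1} − x_{i+1}·y_i), indices taken mod 5.
Σ = (-120) + (233) + (44) + (-36) + (-28) = 93
Area = |Σ|/2 = 46.5.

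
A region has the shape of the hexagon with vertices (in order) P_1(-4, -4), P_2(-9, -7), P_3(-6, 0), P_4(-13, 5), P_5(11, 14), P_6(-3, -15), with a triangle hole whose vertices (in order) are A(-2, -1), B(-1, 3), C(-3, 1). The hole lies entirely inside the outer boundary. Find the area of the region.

241

Outer boundary:
Apply Gauss's area formula: 2A = Σ (x_i·y_{i+1} − x_{i+1}·y_i), indices taken mod 6.
Cross-terms: -8, -42, -30, -237, -123, -48  ⇒  Σ = -488
Area = |Σ|/2 = 244.
Hole:
Apply the shoelace formula: 2A = Σ (x_i·y_{i+1} − x_{i+1}·y_i), indices taken mod 3.
A→B: (-2)(3) − (-1)(-1) = -7
B→C: (-1)(1) − (-3)(3) = 8
C→A: (-3)(-1) − (-2)(1) = 5
Σ = 6
Area = |Σ|/2 = 3.
Net area = 244 − 3 = 241.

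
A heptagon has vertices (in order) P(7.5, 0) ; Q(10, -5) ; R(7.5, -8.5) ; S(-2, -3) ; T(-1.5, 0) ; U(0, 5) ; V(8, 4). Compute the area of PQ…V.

Σ = (-37.5) + (-47.5) + (-39.5) + (-4.5) + (-7.5) + (-40) + (-30) = -206.5
Area = |Σ|/2 = 103.25.

103.25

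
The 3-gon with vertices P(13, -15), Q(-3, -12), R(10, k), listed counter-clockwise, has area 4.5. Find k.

The doubled signed area Σ (x_i y_{i+1} − x_{i+1} y_i) is linear in k.
With k=0 it equals -231; the coefficient of k is -16 (from the two edges through R).
So -16·k + -231 = 2·4.5 = 9 ⇒ k = -15.

-15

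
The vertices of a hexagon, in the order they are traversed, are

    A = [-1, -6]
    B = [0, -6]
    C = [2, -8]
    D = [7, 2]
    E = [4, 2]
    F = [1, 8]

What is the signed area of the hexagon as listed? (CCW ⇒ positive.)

Σ = (6) + (12) + (60) + (6) + (30) + (2) = 116
Signed area = Σ/2 = 58 (positive ⇒ counter-clockwise traversal).

58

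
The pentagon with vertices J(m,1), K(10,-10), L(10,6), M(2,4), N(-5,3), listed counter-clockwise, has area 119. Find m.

The doubled signed area Σ (x_i y_{i+1} − x_{i+1} y_i) is linear in m.
With m=0 it equals 199; the coefficient of m is -13 (from the two edges through J).
So -13·m + 199 = 2·119 = 238 ⇒ m = -3.

-3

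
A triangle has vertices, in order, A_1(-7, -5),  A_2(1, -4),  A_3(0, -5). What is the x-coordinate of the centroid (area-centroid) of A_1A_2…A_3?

-2

Apply the shoelace formula. First the cross-terms c_i = x_i·y_{i+1} − x_{i+1}·y_i:
  33, -5, -35  ⇒  2A = -7, A = -3.5.
Then Σ (x_i + x_{i+1})·c_i = 42, so x̄ = 42 / (6·(-3.5)) = -2.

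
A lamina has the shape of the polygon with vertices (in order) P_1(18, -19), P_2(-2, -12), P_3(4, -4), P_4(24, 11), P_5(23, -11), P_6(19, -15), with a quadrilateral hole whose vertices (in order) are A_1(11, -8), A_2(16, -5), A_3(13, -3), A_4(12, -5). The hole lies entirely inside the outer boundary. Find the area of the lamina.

Outer boundary:
Apply the surveyor's formula: 2A = Σ (x_i·y_{i+1} − x_{i+1}·y_i), indices taken mod 6.
Σ = (-254) + (56) + (140) + (-517) + (-136) + (-91) = -802
Area = |Σ|/2 = 401.
Hole:
Apply the shoelace formula: 2A = Σ (x_i·y_{i+1} − x_{i+1}·y_i), indices taken mod 4.
Σ = (73) + (17) + (-29) + (-41) = 20
Area = |Σ|/2 = 10.
Net area = 401 − 10 = 391.

391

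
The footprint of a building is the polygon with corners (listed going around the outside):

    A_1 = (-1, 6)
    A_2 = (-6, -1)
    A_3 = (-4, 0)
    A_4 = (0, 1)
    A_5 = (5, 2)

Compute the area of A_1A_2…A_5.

28

Cross-terms: 37, -4, -4, -5, 32  ⇒  Σ = 56
Area = |Σ|/2 = 28.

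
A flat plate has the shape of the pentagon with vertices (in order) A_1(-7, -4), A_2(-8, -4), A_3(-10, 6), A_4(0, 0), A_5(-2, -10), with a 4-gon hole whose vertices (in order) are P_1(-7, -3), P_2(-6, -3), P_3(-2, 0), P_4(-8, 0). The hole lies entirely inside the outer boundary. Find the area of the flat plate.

66.5

Outer boundary:
Apply the shoelace formula: 2A = Σ (x_i·y_{i+1} − x_{i+1}·y_i), indices taken mod 5.
Σ = (-4) + (-88) + (0) + (0) + (-62) = -154
Area = |Σ|/2 = 77.
Hole:
Apply the surveyor's formula: 2A = Σ (x_i·y_{i+1} − x_{i+1}·y_i), indices taken mod 4.
Cross-terms: 3, -6, 0, 24  ⇒  Σ = 21
Area = |Σ|/2 = 10.5.
Net area = 77 − 10.5 = 66.5.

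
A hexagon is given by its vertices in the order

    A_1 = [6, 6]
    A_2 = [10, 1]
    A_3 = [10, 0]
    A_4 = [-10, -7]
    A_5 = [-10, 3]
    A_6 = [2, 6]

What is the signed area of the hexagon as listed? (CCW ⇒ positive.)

-162

Apply the shoelace formula: 2A = Σ (x_i·y_{i+1} − x_{i+1}·y_i), indices taken mod 6.
Σ = (-54) + (-10) + (-70) + (-100) + (-66) + (-24) = -324
Signed area = Σ/2 = -162 (negative ⇒ clockwise traversal).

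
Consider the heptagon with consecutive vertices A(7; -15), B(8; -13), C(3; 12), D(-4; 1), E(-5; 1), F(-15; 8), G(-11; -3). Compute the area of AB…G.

Apply Gauss's area formula: 2A = Σ (x_i·y_{i+1} − x_{i+1}·y_i), indices taken mod 7.
A→B: (7)(-13) − (8)(-15) = 29
B→C: (8)(12) − (3)(-13) = 135
C→D: (3)(1) − (-4)(12) = 51
D→E: (-4)(1) − (-5)(1) = 1
E→F: (-5)(8) − (-15)(1) = -25
F→G: (-15)(-3) − (-11)(8) = 133
G→A: (-11)(-15) − (7)(-3) = 186
Σ = 510
Area = |Σ|/2 = 255.

255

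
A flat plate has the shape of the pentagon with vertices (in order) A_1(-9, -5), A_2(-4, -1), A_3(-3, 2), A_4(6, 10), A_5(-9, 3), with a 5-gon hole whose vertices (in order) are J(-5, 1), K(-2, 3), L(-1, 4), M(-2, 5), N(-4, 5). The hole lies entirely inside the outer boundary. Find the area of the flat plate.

50

Outer boundary:
Σ = (-11) + (-11) + (-42) + (108) + (72) = 116
Area = |Σ|/2 = 58.
Hole:
Apply the surveyor's formula: 2A = Σ (x_i·y_{i+1} − x_{i+1}·y_i), indices taken mod 5.
Cross-terms: -13, -5, 3, 10, 21  ⇒  Σ = 16
Area = |Σ|/2 = 8.
Net area = 58 − 8 = 50.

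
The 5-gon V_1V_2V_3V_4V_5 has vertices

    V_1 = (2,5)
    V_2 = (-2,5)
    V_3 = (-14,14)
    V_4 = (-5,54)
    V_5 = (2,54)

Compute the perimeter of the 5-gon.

116

|V_1V_2| = √((-4)² + (0)²) = √16 = 4
|V_2V_3| = √((-12)² + (9)²) = √225 = 15
|V_3V_4| = √((9)² + (40)²) = √1681 = 41
|V_4V_5| = √((7)² + (0)²) = √49 = 7
|V_5V_1| = √((0)² + (-49)²) = √2401 = 49
Perimeter = 4 + 15 + 41 + 7 + 49 = 116.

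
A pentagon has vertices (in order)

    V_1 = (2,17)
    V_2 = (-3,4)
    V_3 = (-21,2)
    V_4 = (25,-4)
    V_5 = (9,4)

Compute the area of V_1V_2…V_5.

226

V_1→V_2: (2)(4) − (-3)(17) = 59
V_2→V_3: (-3)(2) − (-21)(4) = 78
V_3→V_4: (-21)(-4) − (25)(2) = 34
V_4→V_5: (25)(4) − (9)(-4) = 136
V_5→V_1: (9)(17) − (2)(4) = 145
Σ = 452
Area = |Σ|/2 = 226.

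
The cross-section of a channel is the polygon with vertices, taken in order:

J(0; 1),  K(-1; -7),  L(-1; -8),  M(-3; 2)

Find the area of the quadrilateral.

Σ = (1) + (1) + (-26) + (-3) = -27
Area = |Σ|/2 = 13.5.

13.5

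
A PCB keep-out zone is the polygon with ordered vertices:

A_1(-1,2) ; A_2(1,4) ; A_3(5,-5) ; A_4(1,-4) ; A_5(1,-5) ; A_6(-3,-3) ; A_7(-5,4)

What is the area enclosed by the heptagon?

Σ = (-6) + (-25) + (-15) + (-1) + (-18) + (-27) + (-6) = -98
Area = |Σ|/2 = 49.

49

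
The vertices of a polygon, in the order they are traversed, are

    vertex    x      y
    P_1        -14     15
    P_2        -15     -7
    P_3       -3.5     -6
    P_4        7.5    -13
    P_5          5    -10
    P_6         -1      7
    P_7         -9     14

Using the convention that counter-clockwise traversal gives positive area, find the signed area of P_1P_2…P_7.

302

Σ = (323) + (65.5) + (90.5) + (-10) + (25) + (49) + (61) = 604
Signed area = Σ/2 = 302 (positive ⇒ counter-clockwise traversal).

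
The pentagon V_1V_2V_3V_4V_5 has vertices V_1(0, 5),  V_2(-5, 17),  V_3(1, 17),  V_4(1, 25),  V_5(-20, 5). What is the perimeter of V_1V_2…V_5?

76

|V_1V_2| = √((-5)² + (12)²) = √169 = 13
|V_2V_3| = √((6)² + (0)²) = √36 = 6
|V_3V_4| = √((0)² + (8)²) = √64 = 8
|V_4V_5| = √((-21)² + (-20)²) = √841 = 29
|V_5V_1| = √((20)² + (0)²) = √400 = 20
Perimeter = 13 + 6 + 8 + 29 + 20 = 76.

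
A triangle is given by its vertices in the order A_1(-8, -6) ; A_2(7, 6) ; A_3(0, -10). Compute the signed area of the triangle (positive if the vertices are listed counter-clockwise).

-78

Σ = (-6) + (-70) + (-80) = -156
Signed area = Σ/2 = -78 (negative ⇒ clockwise traversal).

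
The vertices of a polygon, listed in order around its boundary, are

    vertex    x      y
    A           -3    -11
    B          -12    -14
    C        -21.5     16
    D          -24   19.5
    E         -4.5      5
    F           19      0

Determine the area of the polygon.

477.25

Apply the surveyor's formula: 2A = Σ (x_i·y_{i+1} − x_{i+1}·y_i), indices taken mod 6.
Σ = (-90) + (-493) + (-35.25) + (-32.25) + (-95) + (-209) = -954.5
Area = |Σ|/2 = 477.25.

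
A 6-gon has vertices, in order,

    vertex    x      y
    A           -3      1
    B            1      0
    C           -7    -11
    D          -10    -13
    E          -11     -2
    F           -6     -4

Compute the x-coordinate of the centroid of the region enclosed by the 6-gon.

Apply the shoelace (surveyor's) formula. First the cross-terms c_i = x_i·y_{i+1} − x_{i+1}·y_i:
  -1, -11, -19, -123, 32, -18  ⇒  2A = -140, A = -70.
Then Σ (x_i + x_{i+1})·c_i = 2592, so x̄ = 2592 / (6·(-70)) = -216/35.

-216/35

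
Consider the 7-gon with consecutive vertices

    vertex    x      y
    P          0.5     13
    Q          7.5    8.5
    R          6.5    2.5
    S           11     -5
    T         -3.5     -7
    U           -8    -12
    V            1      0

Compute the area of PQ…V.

136.625

Σ = (-93.25) + (-36.5) + (-60) + (-94.5) + (-14) + (12) + (13) = -273.25
Area = |Σ|/2 = 136.625.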